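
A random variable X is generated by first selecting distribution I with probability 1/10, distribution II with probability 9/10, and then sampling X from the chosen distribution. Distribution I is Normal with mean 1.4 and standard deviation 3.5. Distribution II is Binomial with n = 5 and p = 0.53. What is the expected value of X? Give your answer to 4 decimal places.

2.5250

Component means — I: 1.4; II: 2.65.
E[X] = 0.1·1.4 + 0.9·2.65 = 2.525.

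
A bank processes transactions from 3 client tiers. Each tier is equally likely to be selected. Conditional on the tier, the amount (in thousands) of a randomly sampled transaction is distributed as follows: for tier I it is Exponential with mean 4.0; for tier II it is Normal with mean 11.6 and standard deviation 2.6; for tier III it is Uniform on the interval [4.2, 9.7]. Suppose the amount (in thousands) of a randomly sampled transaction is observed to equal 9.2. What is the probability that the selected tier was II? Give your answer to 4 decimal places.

0.3263

Likelihoods f(9.2 | ·): I: 0.0250647; II: 0.10021; III: 0.181818.
Posterior ∝ prior × likelihood. Numerator for II: 0.333333·0.10021 = 0.0334034.
Normalizing constant: 0.333333·0.0250647 + 0.333333·0.10021 + 0.333333·0.181818 = 0.102364.
P(II | observation) = 0.0334034 / 0.102364 = 0.326319.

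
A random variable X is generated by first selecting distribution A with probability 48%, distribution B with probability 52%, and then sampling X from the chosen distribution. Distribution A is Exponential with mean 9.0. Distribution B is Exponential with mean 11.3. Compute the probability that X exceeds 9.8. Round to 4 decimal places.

Conditional on each component, P(X > 9.8): A: 0.33659; B: 0.420102.
By total probability, P(X > 9.8) = 0.48·0.33659 + 0.52·0.420102 = 0.380017.

0.3800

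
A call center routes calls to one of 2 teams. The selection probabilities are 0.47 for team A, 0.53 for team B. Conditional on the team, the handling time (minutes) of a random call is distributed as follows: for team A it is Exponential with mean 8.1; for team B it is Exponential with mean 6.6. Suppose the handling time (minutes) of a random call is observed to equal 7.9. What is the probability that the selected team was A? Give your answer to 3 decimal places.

Likelihoods f(7.9 | ·): A: 0.0465526; B: 0.045774.
Posterior ∝ prior × likelihood. Numerator for A: 0.47·0.0465526 = 0.0218797.
Normalizing constant: 0.47·0.0465526 + 0.53·0.045774 = 0.0461399.
P(A | observation) = 0.0218797 / 0.0461399 = 0.474204.

0.474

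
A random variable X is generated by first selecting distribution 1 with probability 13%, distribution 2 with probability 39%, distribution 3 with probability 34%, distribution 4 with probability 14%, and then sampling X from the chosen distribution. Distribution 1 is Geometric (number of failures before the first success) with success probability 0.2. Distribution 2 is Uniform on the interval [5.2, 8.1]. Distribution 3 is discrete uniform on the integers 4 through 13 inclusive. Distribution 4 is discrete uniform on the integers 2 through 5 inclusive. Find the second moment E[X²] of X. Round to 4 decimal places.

51.4601

For each component E[X²] = Var + (mean)², giving 1: 36; 2: 44.9233; 3: 80.5; 4: 13.5.
Overall E[X²] = 0.13·36 + 0.39·44.9233 + 0.34·80.5 + 0.14·13.5 = 51.4601.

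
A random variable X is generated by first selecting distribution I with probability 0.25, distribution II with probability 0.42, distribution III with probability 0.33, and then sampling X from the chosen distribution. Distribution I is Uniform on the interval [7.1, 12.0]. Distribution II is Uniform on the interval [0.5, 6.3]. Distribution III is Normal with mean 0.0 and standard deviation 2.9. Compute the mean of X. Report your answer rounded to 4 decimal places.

Component means — I: 9.55; II: 3.4; III: 0.
E[X] = 0.25·9.55 + 0.42·3.4 + 0.33·0 = 3.8155.

3.8155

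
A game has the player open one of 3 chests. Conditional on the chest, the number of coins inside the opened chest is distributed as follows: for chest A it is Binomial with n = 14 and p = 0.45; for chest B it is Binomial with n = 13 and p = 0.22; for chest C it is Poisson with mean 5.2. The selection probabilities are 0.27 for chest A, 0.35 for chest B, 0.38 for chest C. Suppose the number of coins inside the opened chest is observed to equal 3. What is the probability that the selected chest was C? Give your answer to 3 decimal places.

0.327

Likelihoods P(X=3 | ·): A: 0.0462092; B: 0.253852; C: 0.129279.
Posterior ∝ prior × likelihood. Numerator for C: 0.38·0.129279 = 0.049126.
Normalizing constant: 0.27·0.0462092 + 0.35·0.253852 + 0.38·0.129279 = 0.150451.
P(C | observation) = 0.049126 / 0.150451 = 0.326526.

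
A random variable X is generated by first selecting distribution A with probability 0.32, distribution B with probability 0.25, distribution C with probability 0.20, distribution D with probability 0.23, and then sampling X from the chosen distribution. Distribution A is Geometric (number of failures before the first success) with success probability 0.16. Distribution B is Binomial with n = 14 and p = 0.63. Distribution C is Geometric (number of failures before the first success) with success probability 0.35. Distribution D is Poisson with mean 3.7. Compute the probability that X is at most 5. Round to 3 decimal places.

0.592

Conditional on each component, P(X ≤ 5): A: 0.648702; B: 0.0352836; C: 0.924581; D: 0.830088.
By total probability, P(X ≤ 5) = 0.32·0.648702 + 0.25·0.0352836 + 0.2·0.924581 + 0.23·0.830088 = 0.592242.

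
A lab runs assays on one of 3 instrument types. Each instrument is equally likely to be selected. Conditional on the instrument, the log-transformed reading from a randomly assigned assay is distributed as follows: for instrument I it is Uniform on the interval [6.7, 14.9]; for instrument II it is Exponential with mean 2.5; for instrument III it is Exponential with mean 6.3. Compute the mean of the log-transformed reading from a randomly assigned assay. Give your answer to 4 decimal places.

6.5333

Component means — I: 10.8; II: 2.5; III: 6.3.
E[X] = 0.333333·10.8 + 0.333333·2.5 + 0.333333·6.3 = 6.53333.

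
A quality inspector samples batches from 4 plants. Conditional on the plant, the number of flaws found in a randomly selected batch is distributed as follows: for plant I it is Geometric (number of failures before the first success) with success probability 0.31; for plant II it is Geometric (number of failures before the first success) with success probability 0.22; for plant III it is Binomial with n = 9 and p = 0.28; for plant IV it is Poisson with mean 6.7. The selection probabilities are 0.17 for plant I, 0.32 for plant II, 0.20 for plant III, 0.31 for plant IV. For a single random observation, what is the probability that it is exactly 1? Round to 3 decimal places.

Conditional on each plant, P(X = 1): I: 0.2139; II: 0.1716; III: 0.181995; IV: 0.00824711.
By total probability, P(X = 1) = 0.17·0.2139 + 0.32·0.1716 + 0.2·0.181995 + 0.31·0.00824711 = 0.130231.

0.130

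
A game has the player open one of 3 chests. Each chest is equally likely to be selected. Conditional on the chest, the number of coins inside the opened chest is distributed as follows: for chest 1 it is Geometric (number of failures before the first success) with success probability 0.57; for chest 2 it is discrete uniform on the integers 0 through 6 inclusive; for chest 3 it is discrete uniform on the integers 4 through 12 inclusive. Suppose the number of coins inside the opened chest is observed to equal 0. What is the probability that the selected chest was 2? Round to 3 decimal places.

0.200

Likelihoods P(X=0 | ·): 1: 0.57; 2: 0.142857; 3: 0.
Posterior ∝ prior × likelihood. Numerator for 2: 0.333333·0.142857 = 0.047619.
Normalizing constant: 0.333333·0.57 + 0.333333·0.142857 + 0.333333·0 = 0.237619.
P(2 | observation) = 0.047619 / 0.237619 = 0.200401.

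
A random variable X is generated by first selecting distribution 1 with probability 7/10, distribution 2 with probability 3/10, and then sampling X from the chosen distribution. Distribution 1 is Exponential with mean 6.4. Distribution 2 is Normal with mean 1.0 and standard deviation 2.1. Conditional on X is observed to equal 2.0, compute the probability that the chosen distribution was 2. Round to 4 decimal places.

Likelihoods f(2.0 | ·): 1: 0.114315; 2: 0.16961.
Posterior ∝ prior × likelihood. Numerator for 2: 0.3·0.16961 = 0.050883.
Normalizing constant: 0.7·0.114315 + 0.3·0.16961 = 0.130903.
P(2 | observation) = 0.050883 / 0.130903 = 0.388706.

0.3887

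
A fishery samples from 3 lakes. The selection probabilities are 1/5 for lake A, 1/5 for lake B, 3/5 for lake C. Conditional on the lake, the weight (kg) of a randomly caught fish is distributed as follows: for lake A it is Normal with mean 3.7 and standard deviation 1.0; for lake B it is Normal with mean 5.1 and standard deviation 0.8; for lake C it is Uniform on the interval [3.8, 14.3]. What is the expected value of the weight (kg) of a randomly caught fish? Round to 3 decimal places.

7.190

Component means — A: 3.7; B: 5.1; C: 9.05.
E[X] = 0.2·3.7 + 0.2·5.1 + 0.6·9.05 = 7.19.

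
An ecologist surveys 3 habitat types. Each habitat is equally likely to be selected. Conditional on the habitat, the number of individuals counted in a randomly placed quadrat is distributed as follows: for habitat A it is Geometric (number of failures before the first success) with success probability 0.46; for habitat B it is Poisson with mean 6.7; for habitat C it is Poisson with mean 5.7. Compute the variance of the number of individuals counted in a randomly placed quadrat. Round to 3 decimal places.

Per component, A: μ=1.17391, E[X²]=3.93006; B: μ=6.7, E[X²]=51.59; C: μ=5.7, E[X²]=38.19.
E[X] = 0.333333·1.17391 + 0.333333·6.7 + 0.333333·5.7 = 4.52464.
E[X²] = 0.333333·3.93006 + 0.333333·51.59 + 0.333333·38.19 = 31.2367.
Var(X) = E[X²] − (E[X])² = 31.2367 − 20.4723 = 10.7643.

10.764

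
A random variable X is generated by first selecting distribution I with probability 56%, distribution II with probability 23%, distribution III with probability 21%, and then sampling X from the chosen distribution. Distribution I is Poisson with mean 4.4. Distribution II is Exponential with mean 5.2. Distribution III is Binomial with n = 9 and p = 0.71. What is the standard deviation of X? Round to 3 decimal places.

3.113

Per component, I: μ=4.4, E[X²]=23.76; II: μ=5.2, E[X²]=54.08; III: μ=6.39, E[X²]=42.6852.
E[X] = 0.56·4.4 + 0.23·5.2 + 0.21·6.39 = 5.0019.
E[X²] = 0.56·23.76 + 0.23·54.08 + 0.21·42.6852 = 34.7079.
Var(X) = E[X²] − (E[X])² = 34.7079 − 25.019 = 9.68889.
SD(X) = √9.68889 = 3.1127.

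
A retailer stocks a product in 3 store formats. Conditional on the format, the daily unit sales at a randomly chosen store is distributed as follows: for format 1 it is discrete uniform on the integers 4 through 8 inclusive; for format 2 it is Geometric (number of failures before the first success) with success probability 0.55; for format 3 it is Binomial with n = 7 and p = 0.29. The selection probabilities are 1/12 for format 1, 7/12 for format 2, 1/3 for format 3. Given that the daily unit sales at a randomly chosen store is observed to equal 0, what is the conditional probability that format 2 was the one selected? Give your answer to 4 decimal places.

0.9137

Likelihoods P(X=0 | ·): 1: 0; 2: 0.55; 3: 0.0909512.
Posterior ∝ prior × likelihood. Numerator for 2: 0.583333·0.55 = 0.320833.
Normalizing constant: 0.0833333·0 + 0.583333·0.55 + 0.333333·0.0909512 = 0.35115.
P(2 | observation) = 0.320833 / 0.35115 = 0.913664.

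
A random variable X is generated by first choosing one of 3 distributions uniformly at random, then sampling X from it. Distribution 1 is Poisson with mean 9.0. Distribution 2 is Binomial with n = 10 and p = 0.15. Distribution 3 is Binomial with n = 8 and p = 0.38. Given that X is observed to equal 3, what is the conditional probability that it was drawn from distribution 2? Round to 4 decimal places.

Likelihoods P(X=3 | ·): 1: 0.0149943; 2: 0.129834; 3: 0.281512.
Posterior ∝ prior × likelihood. Numerator for 2: 0.333333·0.129834 = 0.0432779.
Normalizing constant: 0.333333·0.0149943 + 0.333333·0.129834 + 0.333333·0.281512 = 0.142113.
P(2 | observation) = 0.0432779 / 0.142113 = 0.304531.

0.3045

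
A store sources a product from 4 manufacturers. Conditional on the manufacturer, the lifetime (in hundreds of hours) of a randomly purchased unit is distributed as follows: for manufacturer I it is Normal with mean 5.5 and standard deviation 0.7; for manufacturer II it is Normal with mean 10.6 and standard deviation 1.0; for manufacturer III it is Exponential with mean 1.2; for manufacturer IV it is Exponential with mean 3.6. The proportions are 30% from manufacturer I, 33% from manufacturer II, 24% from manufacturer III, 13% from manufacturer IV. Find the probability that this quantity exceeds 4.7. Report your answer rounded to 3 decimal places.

Conditional on each manufacturer, P(X > 4.7): I: 0.873451; II: 1; III: 0.0199073; IV: 0.271022.
By total probability, P(X > 4.7) = 0.3·0.873451 + 0.33·1 + 0.24·0.0199073 + 0.13·0.271022 = 0.632046.

0.632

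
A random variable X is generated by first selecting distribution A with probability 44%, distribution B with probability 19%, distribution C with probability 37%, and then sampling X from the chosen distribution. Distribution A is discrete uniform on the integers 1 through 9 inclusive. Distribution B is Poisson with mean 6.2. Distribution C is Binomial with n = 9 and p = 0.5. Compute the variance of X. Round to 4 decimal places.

Per component, A: μ=5, E[X²]=31.6667; B: μ=6.2, E[X²]=44.64; C: μ=4.5, E[X²]=22.5.
E[X] = 0.44·5 + 0.19·6.2 + 0.37·4.5 = 5.043.
E[X²] = 0.44·31.6667 + 0.19·44.64 + 0.37·22.5 = 30.7399.
Var(X) = E[X²] − (E[X])² = 30.7399 − 25.4318 = 5.30808.

5.3081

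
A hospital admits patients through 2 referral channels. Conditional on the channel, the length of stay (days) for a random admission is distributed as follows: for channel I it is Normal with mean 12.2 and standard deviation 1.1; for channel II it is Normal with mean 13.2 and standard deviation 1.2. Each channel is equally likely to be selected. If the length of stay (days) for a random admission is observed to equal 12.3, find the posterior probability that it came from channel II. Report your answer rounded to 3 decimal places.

Likelihoods f(12.3 | ·): I: 0.361179; II: 0.250948.
Posterior ∝ prior × likelihood. Numerator for II: 0.5·0.250948 = 0.125474.
Normalizing constant: 0.5·0.361179 + 0.5·0.250948 = 0.306064.
P(II | observation) = 0.125474 / 0.306064 = 0.40996.

0.410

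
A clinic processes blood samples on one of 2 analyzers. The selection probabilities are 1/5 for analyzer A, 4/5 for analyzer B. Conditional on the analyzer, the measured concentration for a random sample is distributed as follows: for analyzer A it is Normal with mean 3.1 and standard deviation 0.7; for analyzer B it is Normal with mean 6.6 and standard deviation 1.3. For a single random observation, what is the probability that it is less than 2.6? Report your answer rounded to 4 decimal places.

Conditional on each analyzer, P(X < 2.6): A: 0.237525; B: 0.00104575.
By total probability, P(X < 2.6) = 0.2·0.237525 + 0.8·0.00104575 = 0.0483416.

0.0483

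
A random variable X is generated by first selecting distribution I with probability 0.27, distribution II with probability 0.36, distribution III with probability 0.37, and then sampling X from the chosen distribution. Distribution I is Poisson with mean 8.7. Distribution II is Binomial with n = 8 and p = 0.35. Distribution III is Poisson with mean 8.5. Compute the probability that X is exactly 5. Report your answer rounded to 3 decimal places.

Conditional on each component, P(X = 5): I: 0.0691915; II: 0.0807734; III: 0.0752333.
By total probability, P(X = 5) = 0.27·0.0691915 + 0.36·0.0807734 + 0.37·0.0752333 = 0.0755965.

0.076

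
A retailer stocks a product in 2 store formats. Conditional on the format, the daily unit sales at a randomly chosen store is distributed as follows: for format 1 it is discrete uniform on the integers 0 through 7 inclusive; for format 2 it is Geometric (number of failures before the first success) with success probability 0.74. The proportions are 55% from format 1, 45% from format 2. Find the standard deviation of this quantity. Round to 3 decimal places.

2.357

Per component, 1: μ=3.5, E[X²]=17.5; 2: μ=0.351351, E[X²]=0.598247.
E[X] = 0.55·3.5 + 0.45·0.351351 = 2.08311.
E[X²] = 0.55·17.5 + 0.45·0.598247 = 9.89421.
Var(X) = E[X²] − (E[X])² = 9.89421 − 4.33934 = 5.55487.
SD(X) = √5.55487 = 2.35688.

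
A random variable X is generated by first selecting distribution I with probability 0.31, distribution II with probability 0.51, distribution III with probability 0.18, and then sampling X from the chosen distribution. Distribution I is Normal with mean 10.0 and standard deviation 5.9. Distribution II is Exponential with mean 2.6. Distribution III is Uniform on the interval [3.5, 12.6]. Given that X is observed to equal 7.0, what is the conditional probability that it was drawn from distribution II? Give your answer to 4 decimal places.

Likelihoods f(7.0 | ·): I: 0.0594176; II: 0.0260479; III: 0.10989.
Posterior ∝ prior × likelihood. Numerator for II: 0.51·0.0260479 = 0.0132844.
Normalizing constant: 0.31·0.0594176 + 0.51·0.0260479 + 0.18·0.10989 = 0.0514841.
P(II | observation) = 0.0132844 / 0.0514841 = 0.258029.

0.2580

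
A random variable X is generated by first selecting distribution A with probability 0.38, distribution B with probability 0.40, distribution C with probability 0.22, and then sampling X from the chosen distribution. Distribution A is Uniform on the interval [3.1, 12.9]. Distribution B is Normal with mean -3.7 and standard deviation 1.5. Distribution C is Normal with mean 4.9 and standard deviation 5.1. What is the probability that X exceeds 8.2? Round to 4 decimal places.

Conditional on each component, P(X > 8.2): A: 0.479592; B: 1.11022e-15; C: 0.258797.
By total probability, P(X > 8.2) = 0.38·0.479592 + 0.4·1.11022e-15 + 0.22·0.258797 = 0.23918.

0.2392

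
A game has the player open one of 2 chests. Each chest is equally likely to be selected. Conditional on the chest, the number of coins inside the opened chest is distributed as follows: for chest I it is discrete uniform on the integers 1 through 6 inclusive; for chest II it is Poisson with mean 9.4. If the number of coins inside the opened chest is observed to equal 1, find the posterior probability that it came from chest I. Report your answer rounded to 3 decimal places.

Likelihoods P(X=1 | ·): I: 0.166667; II: 0.000777606.
Posterior ∝ prior × likelihood. Numerator for I: 0.5·0.166667 = 0.0833333.
Normalizing constant: 0.5·0.166667 + 0.5·0.000777606 = 0.0837221.
P(I | observation) = 0.0833333 / 0.0837221 = 0.995356.

0.995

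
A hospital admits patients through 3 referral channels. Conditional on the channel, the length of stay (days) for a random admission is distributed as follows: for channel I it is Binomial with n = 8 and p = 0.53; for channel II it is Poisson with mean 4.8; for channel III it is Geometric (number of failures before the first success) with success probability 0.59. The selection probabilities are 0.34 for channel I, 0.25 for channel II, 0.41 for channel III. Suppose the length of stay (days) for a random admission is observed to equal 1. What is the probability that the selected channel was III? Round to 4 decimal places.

Likelihoods P(X=1 | ·): I: 0.0214808; II: 0.0395028; III: 0.2419.
Posterior ∝ prior × likelihood. Numerator for III: 0.41·0.2419 = 0.099179.
Normalizing constant: 0.34·0.0214808 + 0.25·0.0395028 + 0.41·0.2419 = 0.116358.
P(III | observation) = 0.099179 / 0.116358 = 0.85236.

0.8524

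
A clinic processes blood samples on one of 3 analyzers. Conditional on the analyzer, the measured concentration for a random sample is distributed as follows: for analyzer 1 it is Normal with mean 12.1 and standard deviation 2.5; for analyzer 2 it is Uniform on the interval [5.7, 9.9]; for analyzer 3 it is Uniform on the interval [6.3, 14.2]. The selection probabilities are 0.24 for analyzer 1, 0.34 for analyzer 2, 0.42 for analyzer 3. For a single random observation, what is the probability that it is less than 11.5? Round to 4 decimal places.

0.7137

Conditional on each analyzer, P(X < 11.5): 1: 0.405165; 2: 1; 3: 0.658228.
By total probability, P(X < 11.5) = 0.24·0.405165 + 0.34·1 + 0.42·0.658228 = 0.713695.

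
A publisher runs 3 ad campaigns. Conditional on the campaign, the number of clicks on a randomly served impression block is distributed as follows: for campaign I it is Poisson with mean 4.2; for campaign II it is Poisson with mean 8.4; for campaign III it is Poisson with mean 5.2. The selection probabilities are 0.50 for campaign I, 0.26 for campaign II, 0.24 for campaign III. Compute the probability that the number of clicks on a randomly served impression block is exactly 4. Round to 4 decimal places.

0.1497

Conditional on each campaign, P(X = 4): I: 0.194424; II: 0.0466479; III: 0.168063.
By total probability, P(X = 4) = 0.5·0.194424 + 0.26·0.0466479 + 0.24·0.168063 = 0.149675.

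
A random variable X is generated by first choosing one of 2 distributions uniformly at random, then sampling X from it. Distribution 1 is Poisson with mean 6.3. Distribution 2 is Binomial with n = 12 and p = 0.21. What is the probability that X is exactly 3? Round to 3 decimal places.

Conditional on each component, P(X = 3): 1: 0.0765271; 2: 0.244188.
By total probability, P(X = 3) = 0.5·0.0765271 + 0.5·0.244188 = 0.160358.

0.160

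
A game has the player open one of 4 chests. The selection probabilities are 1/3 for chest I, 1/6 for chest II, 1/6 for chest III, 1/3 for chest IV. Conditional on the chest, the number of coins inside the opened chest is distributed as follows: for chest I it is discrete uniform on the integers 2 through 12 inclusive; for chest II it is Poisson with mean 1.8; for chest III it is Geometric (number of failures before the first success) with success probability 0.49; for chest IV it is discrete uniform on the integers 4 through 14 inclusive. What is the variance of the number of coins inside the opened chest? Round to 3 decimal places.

17.656

Per component, I: μ=7, E[X²]=59; II: μ=1.8, E[X²]=5.04; III: μ=1.04082, E[X²]=3.20741; IV: μ=9, E[X²]=91.
E[X] = 0.333333·7 + 0.166667·1.8 + 0.166667·1.04082 + 0.333333·9 = 5.8068.
E[X²] = 0.333333·59 + 0.166667·5.04 + 0.166667·3.20741 + 0.333333·91 = 51.3746.
Var(X) = E[X²] − (E[X])² = 51.3746 − 33.719 = 17.6556.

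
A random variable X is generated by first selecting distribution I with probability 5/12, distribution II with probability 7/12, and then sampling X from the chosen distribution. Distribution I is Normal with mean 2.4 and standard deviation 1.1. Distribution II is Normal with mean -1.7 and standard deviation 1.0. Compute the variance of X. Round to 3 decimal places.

Per component, I: μ=2.4, E[X²]=6.97; II: μ=-1.7, E[X²]=3.89.
E[X] = 0.416667·2.4 + 0.583333·-1.7 = 0.00833333.
E[X²] = 0.416667·6.97 + 0.583333·3.89 = 5.17333.
Var(X) = E[X²] − (E[X])² = 5.17333 − 6.94444e-05 = 5.17326.

5.173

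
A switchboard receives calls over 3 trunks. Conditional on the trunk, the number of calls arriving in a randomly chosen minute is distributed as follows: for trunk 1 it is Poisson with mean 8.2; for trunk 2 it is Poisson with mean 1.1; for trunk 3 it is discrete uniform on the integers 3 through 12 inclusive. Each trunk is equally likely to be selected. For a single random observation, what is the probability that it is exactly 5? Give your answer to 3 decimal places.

Conditional on each trunk, P(X = 5): 1: 0.0848542; 2: 0.00446744; 3: 0.1.
By total probability, P(X = 5) = 0.333333·0.0848542 + 0.333333·0.00446744 + 0.333333·0.1 = 0.0631072.

0.063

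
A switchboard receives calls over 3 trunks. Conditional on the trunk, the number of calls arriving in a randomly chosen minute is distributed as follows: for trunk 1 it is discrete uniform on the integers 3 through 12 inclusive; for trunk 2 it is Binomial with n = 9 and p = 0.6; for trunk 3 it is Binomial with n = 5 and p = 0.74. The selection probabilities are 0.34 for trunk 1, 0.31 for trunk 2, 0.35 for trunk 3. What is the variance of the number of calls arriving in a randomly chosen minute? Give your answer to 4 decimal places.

6.3080

Per component, 1: μ=7.5, E[X²]=64.5; 2: μ=5.4, E[X²]=31.32; 3: μ=3.7, E[X²]=14.652.
E[X] = 0.34·7.5 + 0.31·5.4 + 0.35·3.7 = 5.519.
E[X²] = 0.34·64.5 + 0.31·31.32 + 0.35·14.652 = 36.7674.
Var(X) = E[X²] − (E[X])² = 36.7674 − 30.4594 = 6.30804.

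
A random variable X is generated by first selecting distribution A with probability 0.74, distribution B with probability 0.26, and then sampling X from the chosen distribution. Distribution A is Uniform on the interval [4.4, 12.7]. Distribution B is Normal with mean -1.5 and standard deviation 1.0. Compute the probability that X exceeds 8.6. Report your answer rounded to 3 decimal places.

0.366

Conditional on each component, P(X > 8.6): A: 0.493976; B: 0.
By total probability, P(X > 8.6) = 0.74·0.493976 + 0.26·0 = 0.365542.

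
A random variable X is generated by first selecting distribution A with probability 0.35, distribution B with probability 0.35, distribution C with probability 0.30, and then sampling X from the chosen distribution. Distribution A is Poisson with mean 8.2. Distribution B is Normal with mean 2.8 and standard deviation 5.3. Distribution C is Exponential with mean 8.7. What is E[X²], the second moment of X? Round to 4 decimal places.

84.3935

For each component E[X²] = Var + (mean)², giving A: 75.44; B: 35.93; C: 151.38.
Overall E[X²] = 0.35·75.44 + 0.35·35.93 + 0.3·151.38 = 84.3935.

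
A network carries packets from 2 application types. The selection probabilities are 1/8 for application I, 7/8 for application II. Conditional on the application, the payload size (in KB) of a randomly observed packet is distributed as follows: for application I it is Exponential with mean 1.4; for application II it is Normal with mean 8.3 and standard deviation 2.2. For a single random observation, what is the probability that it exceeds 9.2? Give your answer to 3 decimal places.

0.299

Conditional on each application, P(X > 9.2): I: 0.0013998; II: 0.341236.
By total probability, P(X > 9.2) = 0.125·0.0013998 + 0.875·0.341236 = 0.298757.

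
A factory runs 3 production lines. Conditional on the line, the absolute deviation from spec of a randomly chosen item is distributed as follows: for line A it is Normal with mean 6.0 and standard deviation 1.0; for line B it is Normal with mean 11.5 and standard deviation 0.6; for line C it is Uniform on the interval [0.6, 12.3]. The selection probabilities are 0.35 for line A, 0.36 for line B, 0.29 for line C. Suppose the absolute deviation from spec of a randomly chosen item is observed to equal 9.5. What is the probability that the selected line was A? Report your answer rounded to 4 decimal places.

0.0117

Likelihoods f(9.5 | ·): A: 0.000872683; B: 0.00257046; C: 0.0854701.
Posterior ∝ prior × likelihood. Numerator for A: 0.35·0.000872683 = 0.000305439.
Normalizing constant: 0.35·0.000872683 + 0.36·0.00257046 + 0.29·0.0854701 = 0.0260171.
P(A | observation) = 0.000305439 / 0.0260171 = 0.0117399.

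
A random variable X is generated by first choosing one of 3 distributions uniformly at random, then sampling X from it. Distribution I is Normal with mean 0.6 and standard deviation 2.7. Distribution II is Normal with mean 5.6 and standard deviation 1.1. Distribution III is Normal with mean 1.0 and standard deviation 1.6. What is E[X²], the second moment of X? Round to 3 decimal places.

14.593

For each component E[X²] = Var + (mean)², giving I: 7.65; II: 32.57; III: 3.56.
Overall E[X²] = 0.333333·7.65 + 0.333333·32.57 + 0.333333·3.56 = 14.5933.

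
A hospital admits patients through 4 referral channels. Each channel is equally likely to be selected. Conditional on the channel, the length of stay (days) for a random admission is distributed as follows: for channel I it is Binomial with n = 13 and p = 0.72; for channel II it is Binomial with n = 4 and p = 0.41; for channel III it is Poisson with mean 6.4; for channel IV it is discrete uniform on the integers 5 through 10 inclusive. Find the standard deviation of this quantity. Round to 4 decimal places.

3.3694

Per component, I: μ=9.36, E[X²]=90.2304; II: μ=1.64, E[X²]=3.6572; III: μ=6.4, E[X²]=47.36; IV: μ=7.5, E[X²]=59.1667.
E[X] = 0.25·9.36 + 0.25·1.64 + 0.25·6.4 + 0.25·7.5 = 6.225.
E[X²] = 0.25·90.2304 + 0.25·3.6572 + 0.25·47.36 + 0.25·59.1667 = 50.1036.
Var(X) = E[X²] − (E[X])² = 50.1036 − 38.7506 = 11.3529.
SD(X) = √11.3529 = 3.36941.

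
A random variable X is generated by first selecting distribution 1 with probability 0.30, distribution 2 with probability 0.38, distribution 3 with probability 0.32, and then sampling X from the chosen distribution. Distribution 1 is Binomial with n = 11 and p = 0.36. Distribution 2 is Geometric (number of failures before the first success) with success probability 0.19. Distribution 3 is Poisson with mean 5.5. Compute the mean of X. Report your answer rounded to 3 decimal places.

Component means — 1: 3.96; 2: 4.26316; 3: 5.5.
E[X] = 0.3·3.96 + 0.38·4.26316 + 0.32·5.5 = 4.568.

4.568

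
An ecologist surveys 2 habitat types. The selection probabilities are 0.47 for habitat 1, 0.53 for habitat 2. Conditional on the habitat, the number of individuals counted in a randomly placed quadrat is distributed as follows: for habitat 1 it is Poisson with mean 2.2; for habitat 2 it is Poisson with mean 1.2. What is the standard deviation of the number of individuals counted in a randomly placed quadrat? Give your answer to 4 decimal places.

1.3853

Per component, 1: μ=2.2, E[X²]=7.04; 2: μ=1.2, E[X²]=2.64.
E[X] = 0.47·2.2 + 0.53·1.2 = 1.67.
E[X²] = 0.47·7.04 + 0.53·2.64 = 4.708.
Var(X) = E[X²] − (E[X])² = 4.708 − 2.7889 = 1.9191.
SD(X) = √1.9191 = 1.38532.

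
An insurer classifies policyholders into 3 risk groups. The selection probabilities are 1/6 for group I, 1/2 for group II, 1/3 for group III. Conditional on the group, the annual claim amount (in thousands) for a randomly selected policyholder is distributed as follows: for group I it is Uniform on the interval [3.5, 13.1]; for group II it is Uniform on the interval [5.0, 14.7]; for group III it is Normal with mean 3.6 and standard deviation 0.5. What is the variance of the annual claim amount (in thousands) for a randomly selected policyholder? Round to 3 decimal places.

13.222

Per component, I: μ=8.3, E[X²]=76.57; II: μ=9.85, E[X²]=104.863; III: μ=3.6, E[X²]=13.21.
E[X] = 0.166667·8.3 + 0.5·9.85 + 0.333333·3.6 = 7.50833.
E[X²] = 0.166667·76.57 + 0.5·104.863 + 0.333333·13.21 = 69.5967.
Var(X) = E[X²] − (E[X])² = 69.5967 − 56.3751 = 13.2216.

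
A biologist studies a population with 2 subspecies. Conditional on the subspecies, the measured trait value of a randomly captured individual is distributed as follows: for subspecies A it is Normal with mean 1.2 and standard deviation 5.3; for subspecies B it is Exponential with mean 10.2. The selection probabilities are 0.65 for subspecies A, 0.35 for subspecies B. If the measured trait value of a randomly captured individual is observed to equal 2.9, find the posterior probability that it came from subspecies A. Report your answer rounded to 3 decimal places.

Likelihoods f(2.9 | ·): A: 0.0714979; B: 0.0737775.
Posterior ∝ prior × likelihood. Numerator for A: 0.65·0.0714979 = 0.0464736.
Normalizing constant: 0.65·0.0714979 + 0.35·0.0737775 = 0.0722958.
P(A | observation) = 0.0464736 / 0.0722958 = 0.642827.

0.643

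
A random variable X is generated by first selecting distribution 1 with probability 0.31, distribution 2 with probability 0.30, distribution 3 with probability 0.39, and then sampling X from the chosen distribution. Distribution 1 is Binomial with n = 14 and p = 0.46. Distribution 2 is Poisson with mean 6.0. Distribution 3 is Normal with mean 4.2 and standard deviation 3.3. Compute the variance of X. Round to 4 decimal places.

Per component, 1: μ=6.44, E[X²]=44.9512; 2: μ=6, E[X²]=42; 3: μ=4.2, E[X²]=28.53.
E[X] = 0.31·6.44 + 0.3·6 + 0.39·4.2 = 5.4344.
E[X²] = 0.31·44.9512 + 0.3·42 + 0.39·28.53 = 37.6616.
Var(X) = E[X²] − (E[X])² = 37.6616 − 29.5327 = 8.12887.

8.1289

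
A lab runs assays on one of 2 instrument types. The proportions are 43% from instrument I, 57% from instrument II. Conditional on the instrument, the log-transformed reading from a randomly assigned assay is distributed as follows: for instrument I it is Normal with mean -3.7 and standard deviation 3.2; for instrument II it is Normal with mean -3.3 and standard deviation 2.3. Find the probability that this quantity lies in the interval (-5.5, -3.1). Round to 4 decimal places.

0.3318

Conditional on each instrument, P(-5.5 < X < -3.1): I: 0.287478; II: 0.365243.
By total probability, P(-5.5 < X < -3.1) = 0.43·0.287478 + 0.57·0.365243 = 0.331804.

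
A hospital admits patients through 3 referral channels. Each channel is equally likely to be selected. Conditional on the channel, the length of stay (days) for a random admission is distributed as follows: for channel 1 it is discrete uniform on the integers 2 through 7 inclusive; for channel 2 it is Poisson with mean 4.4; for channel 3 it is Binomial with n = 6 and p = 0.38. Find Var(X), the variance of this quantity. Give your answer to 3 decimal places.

Per component, 1: μ=4.5, E[X²]=23.1667; 2: μ=4.4, E[X²]=23.76; 3: μ=2.28, E[X²]=6.612.
E[X] = 0.333333·4.5 + 0.333333·4.4 + 0.333333·2.28 = 3.72667.
E[X²] = 0.333333·23.1667 + 0.333333·23.76 + 0.333333·6.612 = 17.8462.
Var(X) = E[X²] − (E[X])² = 17.8462 − 13.888 = 3.95818.

3.958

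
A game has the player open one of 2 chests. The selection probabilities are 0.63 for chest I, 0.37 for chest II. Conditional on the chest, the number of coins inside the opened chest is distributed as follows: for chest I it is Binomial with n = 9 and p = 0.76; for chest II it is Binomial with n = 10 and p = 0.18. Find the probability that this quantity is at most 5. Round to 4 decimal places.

Conditional on each chest, P(X ≤ 5): I: 0.147545; II: 0.996331.
By total probability, P(X ≤ 5) = 0.63·0.147545 + 0.37·0.996331 = 0.461596.

0.4616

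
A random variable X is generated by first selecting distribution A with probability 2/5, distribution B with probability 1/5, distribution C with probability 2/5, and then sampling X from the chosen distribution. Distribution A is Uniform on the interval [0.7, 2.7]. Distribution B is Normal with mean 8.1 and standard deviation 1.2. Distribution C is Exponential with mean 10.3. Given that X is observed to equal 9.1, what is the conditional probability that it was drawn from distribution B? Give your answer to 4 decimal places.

Likelihoods f(9.1 | ·): A: 0; B: 0.234927; C: 0.0401297.
Posterior ∝ prior × likelihood. Numerator for B: 0.2·0.234927 = 0.0469853.
Normalizing constant: 0.4·0 + 0.2·0.234927 + 0.4·0.0401297 = 0.0630372.
P(B | observation) = 0.0469853 / 0.0630372 = 0.745359.

0.7454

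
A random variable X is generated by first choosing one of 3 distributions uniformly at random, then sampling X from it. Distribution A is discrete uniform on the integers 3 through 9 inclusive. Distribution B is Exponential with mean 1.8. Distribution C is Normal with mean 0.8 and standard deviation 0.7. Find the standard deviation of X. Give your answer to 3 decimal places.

2.766

Per component, A: μ=6, E[X²]=40; B: μ=1.8, E[X²]=6.48; C: μ=0.8, E[X²]=1.13.
E[X] = 0.333333·6 + 0.333333·1.8 + 0.333333·0.8 = 2.86667.
E[X²] = 0.333333·40 + 0.333333·6.48 + 0.333333·1.13 = 15.87.
Var(X) = E[X²] − (E[X])² = 15.87 − 8.21778 = 7.65222.
SD(X) = √7.65222 = 2.76627.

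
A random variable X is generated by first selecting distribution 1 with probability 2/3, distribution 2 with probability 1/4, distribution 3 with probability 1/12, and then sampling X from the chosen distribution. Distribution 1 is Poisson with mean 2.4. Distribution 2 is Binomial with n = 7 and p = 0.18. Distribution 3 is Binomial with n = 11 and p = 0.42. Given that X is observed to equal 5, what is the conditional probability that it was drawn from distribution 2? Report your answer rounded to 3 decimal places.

0.011

Likelihoods P(X=5 | ·): 1: 0.0601961; 2: 0.00266815; 3: 0.229856.
Posterior ∝ prior × likelihood. Numerator for 2: 0.25·0.00266815 = 0.000667036.
Normalizing constant: 0.666667·0.0601961 + 0.25·0.00266815 + 0.0833333·0.229856 = 0.0599524.
P(2 | observation) = 0.000667036 / 0.0599524 = 0.0111261.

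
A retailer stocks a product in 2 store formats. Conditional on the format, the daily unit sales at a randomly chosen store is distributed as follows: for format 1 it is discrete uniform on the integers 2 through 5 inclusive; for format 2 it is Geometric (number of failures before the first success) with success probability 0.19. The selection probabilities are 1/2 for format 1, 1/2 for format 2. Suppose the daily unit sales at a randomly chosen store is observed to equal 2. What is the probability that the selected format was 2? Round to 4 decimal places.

0.3327

Likelihoods P(X=2 | ·): 1: 0.25; 2: 0.124659.
Posterior ∝ prior × likelihood. Numerator for 2: 0.5·0.124659 = 0.0623295.
Normalizing constant: 0.5·0.25 + 0.5·0.124659 = 0.18733.
P(2 | observation) = 0.0623295 / 0.18733 = 0.332727.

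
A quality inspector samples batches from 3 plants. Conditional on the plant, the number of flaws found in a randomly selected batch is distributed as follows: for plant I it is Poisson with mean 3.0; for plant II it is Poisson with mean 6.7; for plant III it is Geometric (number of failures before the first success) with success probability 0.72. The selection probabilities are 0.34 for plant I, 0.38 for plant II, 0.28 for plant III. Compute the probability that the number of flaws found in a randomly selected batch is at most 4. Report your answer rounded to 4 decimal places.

Conditional on each plant, P(X ≤ 4): I: 0.815263; II: 0.202159; III: 0.998279.
By total probability, P(X ≤ 4) = 0.34·0.815263 + 0.38·0.202159 + 0.28·0.998279 = 0.633528.

0.6335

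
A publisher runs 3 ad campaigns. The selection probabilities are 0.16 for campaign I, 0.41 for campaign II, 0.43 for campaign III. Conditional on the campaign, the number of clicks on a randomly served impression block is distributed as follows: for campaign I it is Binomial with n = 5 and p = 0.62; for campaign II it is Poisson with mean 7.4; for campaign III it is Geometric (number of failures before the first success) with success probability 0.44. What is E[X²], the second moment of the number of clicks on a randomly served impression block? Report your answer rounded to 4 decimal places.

For each component E[X²] = Var + (mean)², giving I: 10.788; II: 62.16; III: 4.5124.
Overall E[X²] = 0.16·10.788 + 0.41·62.16 + 0.43·4.5124 = 29.152.

29.1520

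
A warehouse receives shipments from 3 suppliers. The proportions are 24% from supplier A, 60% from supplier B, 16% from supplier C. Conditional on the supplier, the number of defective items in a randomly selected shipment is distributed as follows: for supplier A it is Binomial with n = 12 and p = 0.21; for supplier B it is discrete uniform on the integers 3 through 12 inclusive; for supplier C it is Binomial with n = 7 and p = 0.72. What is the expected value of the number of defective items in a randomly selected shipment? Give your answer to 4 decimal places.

Component means — A: 2.52; B: 7.5; C: 5.04.
E[X] = 0.24·2.52 + 0.6·7.5 + 0.16·5.04 = 5.9112.

5.9112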